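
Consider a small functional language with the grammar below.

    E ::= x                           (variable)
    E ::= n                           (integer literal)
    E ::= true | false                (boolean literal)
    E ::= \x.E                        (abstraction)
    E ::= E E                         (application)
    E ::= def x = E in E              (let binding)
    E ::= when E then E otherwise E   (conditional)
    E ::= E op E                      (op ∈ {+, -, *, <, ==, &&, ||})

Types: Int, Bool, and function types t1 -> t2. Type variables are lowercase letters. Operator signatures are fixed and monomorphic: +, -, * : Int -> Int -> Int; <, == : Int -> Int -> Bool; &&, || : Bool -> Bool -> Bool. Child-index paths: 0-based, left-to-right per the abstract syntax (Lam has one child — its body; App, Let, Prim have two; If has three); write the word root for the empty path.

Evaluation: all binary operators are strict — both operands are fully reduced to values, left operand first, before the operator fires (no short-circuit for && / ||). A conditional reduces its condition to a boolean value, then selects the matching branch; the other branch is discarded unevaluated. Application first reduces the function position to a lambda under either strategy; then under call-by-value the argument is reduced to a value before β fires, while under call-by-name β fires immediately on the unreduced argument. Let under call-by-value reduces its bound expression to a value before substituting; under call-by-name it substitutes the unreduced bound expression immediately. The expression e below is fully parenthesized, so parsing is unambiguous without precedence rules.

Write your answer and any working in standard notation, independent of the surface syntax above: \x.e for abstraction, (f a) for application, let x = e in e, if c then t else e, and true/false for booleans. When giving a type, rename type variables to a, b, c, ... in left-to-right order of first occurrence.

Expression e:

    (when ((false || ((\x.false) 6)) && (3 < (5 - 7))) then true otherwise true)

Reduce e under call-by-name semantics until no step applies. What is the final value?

Answer: true

Derivation:
step 0: (if ((false || ((\x.false) 6)) && (3 < (5 - 7))) then true else true)
step 1: [beta@0.0.1] (if ((false || false) && (3 < (5 - 7))) then true else true)
step 2: [delta@0.0] (if (false && (3 < (5 - 7))) then true else true)
step 3: [delta@0.1.1] (if (false && (3 < -2)) then true else true)
step 4: [delta@0.1] (if (false && false) then true else true)
step 5: [delta@0] (if false then true else true)
step 6: [if@root] true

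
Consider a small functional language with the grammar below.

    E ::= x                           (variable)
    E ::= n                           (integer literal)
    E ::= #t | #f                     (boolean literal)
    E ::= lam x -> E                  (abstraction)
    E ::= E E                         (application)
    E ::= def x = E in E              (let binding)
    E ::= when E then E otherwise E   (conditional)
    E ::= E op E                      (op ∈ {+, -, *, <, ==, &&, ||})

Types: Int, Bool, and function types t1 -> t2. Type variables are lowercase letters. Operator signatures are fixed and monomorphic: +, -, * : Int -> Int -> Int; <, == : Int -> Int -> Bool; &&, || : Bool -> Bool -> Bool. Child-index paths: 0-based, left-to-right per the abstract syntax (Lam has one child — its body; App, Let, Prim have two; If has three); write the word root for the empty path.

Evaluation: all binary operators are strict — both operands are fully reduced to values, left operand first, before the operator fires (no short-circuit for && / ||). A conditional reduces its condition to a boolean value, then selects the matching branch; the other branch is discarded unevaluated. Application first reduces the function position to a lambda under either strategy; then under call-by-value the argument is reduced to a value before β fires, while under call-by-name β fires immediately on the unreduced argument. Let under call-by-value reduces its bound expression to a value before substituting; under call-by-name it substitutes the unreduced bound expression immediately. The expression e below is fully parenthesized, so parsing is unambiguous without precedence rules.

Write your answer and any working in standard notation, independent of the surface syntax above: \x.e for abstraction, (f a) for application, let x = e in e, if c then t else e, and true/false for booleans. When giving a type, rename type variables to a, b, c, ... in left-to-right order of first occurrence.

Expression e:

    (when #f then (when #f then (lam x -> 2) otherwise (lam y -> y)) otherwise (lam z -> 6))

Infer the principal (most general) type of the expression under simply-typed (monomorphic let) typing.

Trace:
  unify Bool ~ Bool
  unify Bool ~ Bool
\x._ : a -> Int
y : b
\y._ : b -> b
  unify a -> Int ~ b -> b
  unify a ~ b
  unify Int ~ b
\z._ : c -> Int
  unify Int -> Int ~ c -> Int
  unify Int ~ c
  unify Int ~ Int

Answer: Int -> Int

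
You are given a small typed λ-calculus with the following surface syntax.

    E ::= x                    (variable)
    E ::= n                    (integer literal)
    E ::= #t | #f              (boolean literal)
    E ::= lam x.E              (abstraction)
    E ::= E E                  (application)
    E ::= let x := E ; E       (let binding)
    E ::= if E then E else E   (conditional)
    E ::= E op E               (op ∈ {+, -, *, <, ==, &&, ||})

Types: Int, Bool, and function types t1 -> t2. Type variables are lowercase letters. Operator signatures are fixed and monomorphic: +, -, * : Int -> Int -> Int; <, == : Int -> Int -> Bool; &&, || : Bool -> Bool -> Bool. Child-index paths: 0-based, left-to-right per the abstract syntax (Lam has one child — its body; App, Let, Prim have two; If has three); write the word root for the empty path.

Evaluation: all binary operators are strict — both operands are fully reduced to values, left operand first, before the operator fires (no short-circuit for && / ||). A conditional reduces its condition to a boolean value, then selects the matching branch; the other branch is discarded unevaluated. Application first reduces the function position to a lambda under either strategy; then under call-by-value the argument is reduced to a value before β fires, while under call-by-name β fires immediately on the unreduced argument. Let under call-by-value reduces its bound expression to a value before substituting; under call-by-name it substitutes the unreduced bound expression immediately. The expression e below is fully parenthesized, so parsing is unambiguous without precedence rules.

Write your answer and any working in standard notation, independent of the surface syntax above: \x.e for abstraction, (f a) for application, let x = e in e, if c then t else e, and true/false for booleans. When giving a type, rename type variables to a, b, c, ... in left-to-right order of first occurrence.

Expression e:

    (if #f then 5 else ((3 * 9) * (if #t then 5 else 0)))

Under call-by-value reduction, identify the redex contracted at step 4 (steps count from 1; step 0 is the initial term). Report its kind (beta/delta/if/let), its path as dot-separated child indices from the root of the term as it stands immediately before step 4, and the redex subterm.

Answer: delta at root : (27 * 5)

Trace:
step 0: (if false then 5 else ((3 * 9) * (if true then 5 else 0)))
step 1: [if@root] ((3 * 9) * (if true then 5 else 0))
step 2: [delta@0] (27 * (if true then 5 else 0))
step 3: [if@1] (27 * 5)
step 4: [delta@root] 135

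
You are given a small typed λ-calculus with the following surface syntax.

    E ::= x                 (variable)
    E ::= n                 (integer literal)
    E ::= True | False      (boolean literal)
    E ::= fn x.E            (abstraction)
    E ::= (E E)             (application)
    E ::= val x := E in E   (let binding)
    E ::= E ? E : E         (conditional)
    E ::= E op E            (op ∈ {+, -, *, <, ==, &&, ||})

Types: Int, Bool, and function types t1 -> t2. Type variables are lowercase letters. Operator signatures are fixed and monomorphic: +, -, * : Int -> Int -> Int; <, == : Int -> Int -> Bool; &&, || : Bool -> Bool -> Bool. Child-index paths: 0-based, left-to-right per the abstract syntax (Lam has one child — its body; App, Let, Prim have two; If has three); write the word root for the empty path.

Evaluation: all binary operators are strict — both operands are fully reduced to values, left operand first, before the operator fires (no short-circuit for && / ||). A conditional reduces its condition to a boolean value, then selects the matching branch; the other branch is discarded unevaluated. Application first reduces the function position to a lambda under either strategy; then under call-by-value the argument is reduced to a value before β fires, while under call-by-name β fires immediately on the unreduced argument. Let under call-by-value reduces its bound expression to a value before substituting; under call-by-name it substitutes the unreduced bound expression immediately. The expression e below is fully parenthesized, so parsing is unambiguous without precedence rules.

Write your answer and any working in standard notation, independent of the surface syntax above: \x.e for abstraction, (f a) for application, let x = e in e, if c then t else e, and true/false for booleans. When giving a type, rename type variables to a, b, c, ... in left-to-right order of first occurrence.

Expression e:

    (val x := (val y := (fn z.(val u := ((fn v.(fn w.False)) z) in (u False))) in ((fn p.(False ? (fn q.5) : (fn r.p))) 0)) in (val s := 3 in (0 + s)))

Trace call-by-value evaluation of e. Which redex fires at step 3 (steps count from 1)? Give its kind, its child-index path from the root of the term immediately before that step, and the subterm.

Answer: if at 0 : (if false then (\q.5) else (\r.0))

Working:
step 0: (let x = (let y = (\z.(let u = ((\v.(\w.false)) z) in (u false))) in ((\p.(if false then (\q.5) else (\r.p))) 0)) in (let s = 3 in (0 + s)))
step 1: [let@0] (let x = ((\p.(if false then (\q.5) else (\r.p))) 0) in (let s = 3 in (0 + s)))
step 2: [beta@0] (let x = (if false then (\q.5) else (\r.0)) in (let s = 3 in (0 + s)))
step 3: [if@0] (let x = (\r.0) in (let s = 3 in (0 + s)))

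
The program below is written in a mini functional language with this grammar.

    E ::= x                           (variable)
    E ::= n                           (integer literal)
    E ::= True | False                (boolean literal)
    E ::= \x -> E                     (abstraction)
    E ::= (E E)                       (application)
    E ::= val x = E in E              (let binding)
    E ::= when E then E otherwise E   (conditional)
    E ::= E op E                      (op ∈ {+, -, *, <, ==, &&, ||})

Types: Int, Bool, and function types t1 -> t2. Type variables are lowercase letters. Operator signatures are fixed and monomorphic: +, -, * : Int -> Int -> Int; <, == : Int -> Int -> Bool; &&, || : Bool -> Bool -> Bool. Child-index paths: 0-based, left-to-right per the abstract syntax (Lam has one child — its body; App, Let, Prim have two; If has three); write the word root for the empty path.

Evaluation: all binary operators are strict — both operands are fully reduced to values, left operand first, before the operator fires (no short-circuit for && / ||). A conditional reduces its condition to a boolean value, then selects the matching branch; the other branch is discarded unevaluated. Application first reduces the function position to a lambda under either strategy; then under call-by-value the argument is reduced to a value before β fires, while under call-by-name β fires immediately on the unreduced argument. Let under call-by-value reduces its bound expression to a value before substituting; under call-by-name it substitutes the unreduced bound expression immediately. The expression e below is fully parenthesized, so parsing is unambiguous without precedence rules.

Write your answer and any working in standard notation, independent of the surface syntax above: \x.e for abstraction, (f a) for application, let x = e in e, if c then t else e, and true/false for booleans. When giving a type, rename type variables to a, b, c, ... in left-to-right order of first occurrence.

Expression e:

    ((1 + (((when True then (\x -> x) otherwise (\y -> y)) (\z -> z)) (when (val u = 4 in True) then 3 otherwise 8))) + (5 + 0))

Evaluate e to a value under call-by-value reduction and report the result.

Answer: 9

Working:
step 0: ((1 + (((if true then (\x.x) else (\y.y)) (\z.z)) (if (let u = 4 in true) then 3 else 8))) + (5 + 0))
step 1: [if@0.1.0.0] ((1 + (((\x.x) (\z.z)) (if (let u = 4 in true) then 3 else 8))) + (5 + 0))
step 2: [beta@0.1.0] ((1 + ((\z.z) (if (let u = 4 in true) then 3 else 8))) + (5 + 0))
step 3: [let@0.1.1.0] ((1 + ((\z.z) (if true then 3 else 8))) + (5 + 0))
step 4: [if@0.1.1] ((1 + ((\z.z) 3)) + (5 + 0))
step 5: [beta@0.1] ((1 + 3) + (5 + 0))
step 6: [delta@0] (4 + (5 + 0))
step 7: [delta@1] (4 + 5)
step 8: [delta@root] 9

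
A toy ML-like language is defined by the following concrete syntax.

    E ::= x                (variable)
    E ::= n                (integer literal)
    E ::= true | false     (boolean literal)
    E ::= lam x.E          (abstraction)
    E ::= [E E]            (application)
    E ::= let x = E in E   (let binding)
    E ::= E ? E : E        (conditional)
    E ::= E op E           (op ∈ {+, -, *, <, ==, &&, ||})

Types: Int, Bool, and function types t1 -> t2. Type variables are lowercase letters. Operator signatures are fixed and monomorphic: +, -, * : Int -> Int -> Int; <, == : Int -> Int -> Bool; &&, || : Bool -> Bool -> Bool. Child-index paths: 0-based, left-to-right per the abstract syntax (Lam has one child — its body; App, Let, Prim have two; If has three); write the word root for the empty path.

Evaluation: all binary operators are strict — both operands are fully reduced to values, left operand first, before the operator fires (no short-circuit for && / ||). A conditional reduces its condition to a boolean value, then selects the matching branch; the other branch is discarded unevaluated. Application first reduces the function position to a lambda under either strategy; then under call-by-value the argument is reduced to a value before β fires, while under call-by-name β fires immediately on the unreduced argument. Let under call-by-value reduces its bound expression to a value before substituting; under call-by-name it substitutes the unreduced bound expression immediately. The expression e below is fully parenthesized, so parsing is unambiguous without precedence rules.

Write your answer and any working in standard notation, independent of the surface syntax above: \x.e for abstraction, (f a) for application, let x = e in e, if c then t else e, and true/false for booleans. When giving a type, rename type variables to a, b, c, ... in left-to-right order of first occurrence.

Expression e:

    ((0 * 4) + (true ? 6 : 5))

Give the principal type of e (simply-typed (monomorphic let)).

Working:
  unify Int ~ Int
  unify Int ~ Int
  unify Int ~ Int
  unify Bool ~ Bool
  unify Int ~ Int
  unify Int ~ Int

Answer: Int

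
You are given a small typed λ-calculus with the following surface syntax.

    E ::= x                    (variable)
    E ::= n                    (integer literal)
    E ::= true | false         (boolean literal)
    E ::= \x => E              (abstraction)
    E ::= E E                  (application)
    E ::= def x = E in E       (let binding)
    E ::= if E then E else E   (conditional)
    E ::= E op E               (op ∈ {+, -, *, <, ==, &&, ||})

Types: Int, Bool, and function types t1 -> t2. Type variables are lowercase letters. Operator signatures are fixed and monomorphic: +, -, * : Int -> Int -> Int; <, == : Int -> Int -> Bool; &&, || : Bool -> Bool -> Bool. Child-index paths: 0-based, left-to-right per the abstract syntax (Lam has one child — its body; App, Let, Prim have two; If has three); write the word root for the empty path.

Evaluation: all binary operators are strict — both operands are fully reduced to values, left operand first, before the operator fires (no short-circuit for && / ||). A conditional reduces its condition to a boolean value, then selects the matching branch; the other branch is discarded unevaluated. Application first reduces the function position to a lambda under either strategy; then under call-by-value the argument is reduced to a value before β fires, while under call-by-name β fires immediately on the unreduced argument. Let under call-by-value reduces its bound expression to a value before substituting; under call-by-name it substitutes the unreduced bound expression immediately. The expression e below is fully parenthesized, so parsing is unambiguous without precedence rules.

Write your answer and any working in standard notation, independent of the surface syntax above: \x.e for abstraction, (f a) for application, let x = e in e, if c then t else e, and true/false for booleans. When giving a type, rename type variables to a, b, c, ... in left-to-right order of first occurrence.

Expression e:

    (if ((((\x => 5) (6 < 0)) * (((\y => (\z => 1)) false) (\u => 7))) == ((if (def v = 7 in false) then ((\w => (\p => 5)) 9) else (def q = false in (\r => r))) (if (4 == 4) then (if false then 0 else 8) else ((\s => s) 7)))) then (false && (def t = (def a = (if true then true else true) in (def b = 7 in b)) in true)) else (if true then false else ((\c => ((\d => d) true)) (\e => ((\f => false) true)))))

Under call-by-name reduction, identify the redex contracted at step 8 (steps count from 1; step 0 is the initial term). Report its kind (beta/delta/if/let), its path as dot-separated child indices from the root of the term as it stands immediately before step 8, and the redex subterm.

Working:
step 0: (if ((((\x.5) (6 < 0)) * (((\y.(\z.1)) false) (\u.7))) == ((if (let v = 7 in false) then ((\w.(\p.5)) 9) else (let q = false in (\r.r))) (if (4 == 4) then (if false then 0 else 8) else ((\s.s) 7)))) then (false && (let t = (let a = (if true then true else true) in (let b = 7 in b)) in true)) else (if true then false else ((\c.((\d.d) true)) (\e.((\f.false) true)))))
step 1: [beta@0.0.0] (if ((5 * (((\y.(\z.1)) false) (\u.7))) == ((if (let v = 7 in false) then ((\w.(\p.5)) 9) else (let q = false in (\r.r))) (if (4 == 4) then (if false then 0 else 8) else ((\s.s) 7)))) then (false && (let t = (let a = (if true then true else true) in (let b = 7 in b)) in true)) else (if true then false else ((\c.((\d.d) true)) (\e.((\f.false) true)))))
step 2: [beta@0.0.1.0] (if ((5 * ((\z.1) (\u.7))) == ((if (let v = 7 in false) then ((\w.(\p.5)) 9) else (let q = false in (\r.r))) (if (4 == 4) then (if false then 0 else 8) else ((\s.s) 7)))) then (false && (let t = (let a = (if true then true else true) in (let b = 7 in b)) in true)) else (if true then false else ((\c.((\d.d) true)) (\e.((\f.false) true)))))
step 3: [beta@0.0.1] (if ((5 * 1) == ((if (let v = 7 in false) then ((\w.(\p.5)) 9) else (let q = false in (\r.r))) (if (4 == 4) then (if false then 0 else 8) else ((\s.s) 7)))) then (false && (let t = (let a = (if true then true else true) in (let b = 7 in b)) in true)) else (if true then false else ((\c.((\d.d) true)) (\e.((\f.false) true)))))
step 4: [delta@0.0] (if (5 == ((if (let v = 7 in false) then ((\w.(\p.5)) 9) else (let q = false in (\r.r))) (if (4 == 4) then (if false then 0 else 8) else ((\s.s) 7)))) then (false && (let t = (let a = (if true then true else true) in (let b = 7 in b)) in true)) else (if true then false else ((\c.((\d.d) true)) (\e.((\f.false) true)))))
step 5: [let@0.1.0.0] (if (5 == ((if false then ((\w.(\p.5)) 9) else (let q = false in (\r.r))) (if (4 == 4) then (if false then 0 else 8) else ((\s.s) 7)))) then (false && (let t = (let a = (if true then true else true) in (let b = 7 in b)) in true)) else (if true then false else ((\c.((\d.d) true)) (\e.((\f.false) true)))))
step 6: [if@0.1.0] (if (5 == ((let q = false in (\r.r)) (if (4 == 4) then (if false then 0 else 8) else ((\s.s) 7)))) then (false && (let t = (let a = (if true then true else true) in (let b = 7 in b)) in true)) else (if true then false else ((\c.((\d.d) true)) (\e.((\f.false) true)))))
step 7: [let@0.1.0] (if (5 == ((\r.r) (if (4 == 4) then (if false then 0 else 8) else ((\s.s) 7)))) then (false && (let t = (let a = (if true then true else true) in (let b = 7 in b)) in true)) else (if true then false else ((\c.((\d.d) true)) (\e.((\f.false) true)))))
step 8: [beta@0.1] (if (5 == (if (4 == 4) then (if false then 0 else 8) else ((\s.s) 7))) then (false && (let t = (let a = (if true then true else true) in (let b = 7 in b)) in true)) else (if true then false else ((\c.((\d.d) true)) (\e.((\f.false) true)))))

Answer: beta at 0.1 : ((\r.r) (if (4 == 4) then (if false then 0 else 8) else ((\s.s) 7)))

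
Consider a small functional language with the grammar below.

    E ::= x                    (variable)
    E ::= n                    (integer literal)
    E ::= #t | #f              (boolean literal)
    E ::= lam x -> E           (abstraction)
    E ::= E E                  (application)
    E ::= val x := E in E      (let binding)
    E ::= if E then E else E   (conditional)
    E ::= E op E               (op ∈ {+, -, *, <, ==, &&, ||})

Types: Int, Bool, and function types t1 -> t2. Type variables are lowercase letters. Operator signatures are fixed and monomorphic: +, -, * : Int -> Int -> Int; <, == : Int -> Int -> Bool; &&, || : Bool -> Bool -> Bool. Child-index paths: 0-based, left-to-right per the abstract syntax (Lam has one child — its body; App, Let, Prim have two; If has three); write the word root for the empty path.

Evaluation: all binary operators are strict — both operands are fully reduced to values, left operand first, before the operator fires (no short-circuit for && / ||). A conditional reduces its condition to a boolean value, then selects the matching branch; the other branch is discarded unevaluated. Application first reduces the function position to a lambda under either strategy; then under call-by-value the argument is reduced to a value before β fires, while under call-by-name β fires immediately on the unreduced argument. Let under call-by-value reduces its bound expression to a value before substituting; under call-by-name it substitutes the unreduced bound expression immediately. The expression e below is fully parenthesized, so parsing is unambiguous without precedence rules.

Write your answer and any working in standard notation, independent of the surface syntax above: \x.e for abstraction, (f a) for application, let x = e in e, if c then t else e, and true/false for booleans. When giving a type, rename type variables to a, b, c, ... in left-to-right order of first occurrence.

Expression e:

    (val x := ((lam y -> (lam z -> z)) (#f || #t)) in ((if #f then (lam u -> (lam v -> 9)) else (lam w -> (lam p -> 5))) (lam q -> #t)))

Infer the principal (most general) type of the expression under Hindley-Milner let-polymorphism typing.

Answer: a -> Int

Working:
z : b
\z._ : b -> b
\y._ : a -> b -> b
  unify Bool ~ Bool
  unify Bool ~ Bool
  unify a -> b -> b ~ Bool -> c
  unify a ~ Bool
  unify b -> b ~ c
_ _ : b -> b
let x : forall. b -> b
  unify Bool ~ Bool
\v._ : e -> Int
\u._ : d -> e -> Int
\p._ : g -> Int
\w._ : f -> g -> Int
  unify d -> e -> Int ~ f -> g -> Int
  unify d ~ f
  unify e -> Int ~ g -> Int
  unify e ~ g
  unify Int ~ Int
\q._ : h -> Bool
  unify f -> g -> Int ~ (h -> Bool) -> i
  unify f ~ h -> Bool
  unify g -> Int ~ i
_ _ : g -> Int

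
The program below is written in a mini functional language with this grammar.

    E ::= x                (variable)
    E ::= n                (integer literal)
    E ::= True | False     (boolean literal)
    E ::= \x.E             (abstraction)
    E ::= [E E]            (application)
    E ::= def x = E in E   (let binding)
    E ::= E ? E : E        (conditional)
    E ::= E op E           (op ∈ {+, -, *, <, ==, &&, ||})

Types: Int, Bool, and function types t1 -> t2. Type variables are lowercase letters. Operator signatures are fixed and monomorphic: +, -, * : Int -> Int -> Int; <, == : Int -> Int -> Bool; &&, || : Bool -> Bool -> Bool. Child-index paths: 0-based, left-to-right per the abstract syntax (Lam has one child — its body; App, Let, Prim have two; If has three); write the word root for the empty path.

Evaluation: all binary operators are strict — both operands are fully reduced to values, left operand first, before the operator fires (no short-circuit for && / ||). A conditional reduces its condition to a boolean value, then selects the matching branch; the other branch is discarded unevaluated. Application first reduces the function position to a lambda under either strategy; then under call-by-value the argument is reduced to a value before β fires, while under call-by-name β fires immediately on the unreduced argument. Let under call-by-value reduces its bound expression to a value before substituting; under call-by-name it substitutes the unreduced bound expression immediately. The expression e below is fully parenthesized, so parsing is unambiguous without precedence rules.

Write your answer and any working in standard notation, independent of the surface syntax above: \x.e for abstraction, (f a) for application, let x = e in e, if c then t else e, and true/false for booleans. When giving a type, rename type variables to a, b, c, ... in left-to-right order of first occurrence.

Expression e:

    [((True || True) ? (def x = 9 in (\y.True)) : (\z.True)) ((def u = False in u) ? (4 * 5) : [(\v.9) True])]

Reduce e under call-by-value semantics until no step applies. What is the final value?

Derivation:
step 0: ((if (true || true) then (let x = 9 in (\y.true)) else (\z.true)) (if (let u = false in u) then (4 * 5) else ((\v.9) true)))
step 1: [delta@0.0] ((if true then (let x = 9 in (\y.true)) else (\z.true)) (if (let u = false in u) then (4 * 5) else ((\v.9) true)))
step 2: [if@0] ((let x = 9 in (\y.true)) (if (let u = false in u) then (4 * 5) else ((\v.9) true)))
step 3: [let@0] ((\y.true) (if (let u = false in u) then (4 * 5) else ((\v.9) true)))
step 4: [let@1.0] ((\y.true) (if false then (4 * 5) else ((\v.9) true)))
step 5: [if@1] ((\y.true) ((\v.9) true))
step 6: [beta@1] ((\y.true) 9)
step 7: [beta@root] true

Answer: true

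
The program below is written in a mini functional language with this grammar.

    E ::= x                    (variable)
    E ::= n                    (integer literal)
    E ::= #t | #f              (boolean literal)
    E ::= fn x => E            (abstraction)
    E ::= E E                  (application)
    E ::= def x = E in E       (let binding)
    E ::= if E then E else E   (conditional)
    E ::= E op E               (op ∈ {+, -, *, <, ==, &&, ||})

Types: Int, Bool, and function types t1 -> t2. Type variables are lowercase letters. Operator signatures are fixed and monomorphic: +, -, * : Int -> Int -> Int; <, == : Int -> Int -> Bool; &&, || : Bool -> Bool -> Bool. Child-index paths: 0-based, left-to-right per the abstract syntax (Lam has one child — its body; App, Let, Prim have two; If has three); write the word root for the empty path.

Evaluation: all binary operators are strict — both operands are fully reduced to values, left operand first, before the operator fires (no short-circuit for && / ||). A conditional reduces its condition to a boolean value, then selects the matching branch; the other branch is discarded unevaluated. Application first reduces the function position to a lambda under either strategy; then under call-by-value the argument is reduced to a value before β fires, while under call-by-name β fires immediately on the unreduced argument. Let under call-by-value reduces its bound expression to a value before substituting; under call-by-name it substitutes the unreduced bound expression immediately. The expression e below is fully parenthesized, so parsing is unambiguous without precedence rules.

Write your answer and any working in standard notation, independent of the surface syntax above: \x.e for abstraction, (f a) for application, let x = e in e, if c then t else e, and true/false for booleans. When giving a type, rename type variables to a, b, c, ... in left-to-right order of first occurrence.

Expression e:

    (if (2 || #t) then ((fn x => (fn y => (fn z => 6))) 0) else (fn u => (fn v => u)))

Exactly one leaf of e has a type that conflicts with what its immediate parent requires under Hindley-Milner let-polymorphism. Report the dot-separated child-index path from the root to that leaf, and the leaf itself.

Answer: 0.0 : 2

Working:
  unify Int ~ Bool
  FAIL: mismatch Int ~ Bool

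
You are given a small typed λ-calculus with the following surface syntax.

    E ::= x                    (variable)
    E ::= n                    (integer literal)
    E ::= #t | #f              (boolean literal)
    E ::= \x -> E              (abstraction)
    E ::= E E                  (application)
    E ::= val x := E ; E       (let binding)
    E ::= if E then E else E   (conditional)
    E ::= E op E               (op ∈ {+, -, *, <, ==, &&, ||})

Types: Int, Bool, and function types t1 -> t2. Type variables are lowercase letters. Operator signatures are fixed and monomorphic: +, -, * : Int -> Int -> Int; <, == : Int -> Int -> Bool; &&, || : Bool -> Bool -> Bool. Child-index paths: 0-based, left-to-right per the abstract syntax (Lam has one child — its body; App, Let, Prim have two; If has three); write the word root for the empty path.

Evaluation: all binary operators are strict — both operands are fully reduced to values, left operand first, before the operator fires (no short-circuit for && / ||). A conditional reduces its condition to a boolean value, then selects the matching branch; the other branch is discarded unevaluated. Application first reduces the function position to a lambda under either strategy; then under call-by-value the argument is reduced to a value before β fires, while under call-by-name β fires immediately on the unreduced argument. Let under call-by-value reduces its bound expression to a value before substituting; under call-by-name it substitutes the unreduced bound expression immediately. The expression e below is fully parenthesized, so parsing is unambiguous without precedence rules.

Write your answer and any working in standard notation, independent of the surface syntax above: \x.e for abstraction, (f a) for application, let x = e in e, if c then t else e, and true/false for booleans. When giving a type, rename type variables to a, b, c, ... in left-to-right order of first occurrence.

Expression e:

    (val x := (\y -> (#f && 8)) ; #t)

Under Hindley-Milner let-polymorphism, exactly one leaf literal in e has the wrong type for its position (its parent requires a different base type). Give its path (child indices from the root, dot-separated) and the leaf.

Derivation:
  unify Bool ~ Bool
  unify Int ~ Bool
  FAIL: mismatch Int ~ Bool

Answer: 0.0.1 : 8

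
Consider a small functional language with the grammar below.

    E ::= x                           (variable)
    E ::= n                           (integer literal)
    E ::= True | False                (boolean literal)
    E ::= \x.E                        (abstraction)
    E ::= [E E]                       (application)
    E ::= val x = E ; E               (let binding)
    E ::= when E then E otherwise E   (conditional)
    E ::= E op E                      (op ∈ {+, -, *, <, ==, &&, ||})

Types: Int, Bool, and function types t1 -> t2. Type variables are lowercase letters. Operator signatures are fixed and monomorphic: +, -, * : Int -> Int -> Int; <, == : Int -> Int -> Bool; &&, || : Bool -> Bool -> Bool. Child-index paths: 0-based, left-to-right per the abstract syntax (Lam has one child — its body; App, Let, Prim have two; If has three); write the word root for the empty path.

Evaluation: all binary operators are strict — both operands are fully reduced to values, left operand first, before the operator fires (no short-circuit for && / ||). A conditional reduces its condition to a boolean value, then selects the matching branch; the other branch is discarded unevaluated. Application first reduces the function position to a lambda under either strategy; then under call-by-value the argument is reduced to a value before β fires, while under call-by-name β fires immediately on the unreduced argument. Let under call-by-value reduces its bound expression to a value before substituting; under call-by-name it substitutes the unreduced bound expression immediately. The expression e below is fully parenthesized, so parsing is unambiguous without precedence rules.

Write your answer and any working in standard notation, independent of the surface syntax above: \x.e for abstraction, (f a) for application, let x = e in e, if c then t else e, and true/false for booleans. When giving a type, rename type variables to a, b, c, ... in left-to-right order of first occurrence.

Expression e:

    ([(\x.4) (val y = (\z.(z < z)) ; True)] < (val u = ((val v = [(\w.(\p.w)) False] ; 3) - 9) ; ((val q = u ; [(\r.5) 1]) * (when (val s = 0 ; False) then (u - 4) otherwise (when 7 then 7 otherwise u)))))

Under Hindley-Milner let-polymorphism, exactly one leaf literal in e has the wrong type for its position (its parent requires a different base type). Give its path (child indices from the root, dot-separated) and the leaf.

Answer: 1.1.1.2.0 : 7

Working:
\x._ : a -> Int
z : b
  unify b ~ Int
z : Int
  unify Int ~ Int
\z._ : Int -> Bool
let y : Int -> Bool
  unify a -> Int ~ Bool -> c
  unify a ~ Bool
  unify Int ~ c
_ _ : Int
  unify Int ~ Int
w : d
\p._ : e -> d
\w._ : d -> e -> d
  unify d -> e -> d ~ Bool -> f
  unify d ~ Bool
  unify e -> Bool ~ f
_ _ : e -> Bool
let v : forall. e -> Bool
  unify Int ~ Int
  unify Int ~ Int
let u : Int
u : Int
let q : Int
\r._ : g -> Int
  unify g -> Int ~ Int -> h
  unify g ~ Int
  unify Int ~ h
_ _ : Int
  unify Int ~ Int
let s : Int
  unify Bool ~ Bool
u : Int
  unify Int ~ Int
  unify Int ~ Int
  unify Int ~ Bool
  FAIL: mismatch Int ~ Bool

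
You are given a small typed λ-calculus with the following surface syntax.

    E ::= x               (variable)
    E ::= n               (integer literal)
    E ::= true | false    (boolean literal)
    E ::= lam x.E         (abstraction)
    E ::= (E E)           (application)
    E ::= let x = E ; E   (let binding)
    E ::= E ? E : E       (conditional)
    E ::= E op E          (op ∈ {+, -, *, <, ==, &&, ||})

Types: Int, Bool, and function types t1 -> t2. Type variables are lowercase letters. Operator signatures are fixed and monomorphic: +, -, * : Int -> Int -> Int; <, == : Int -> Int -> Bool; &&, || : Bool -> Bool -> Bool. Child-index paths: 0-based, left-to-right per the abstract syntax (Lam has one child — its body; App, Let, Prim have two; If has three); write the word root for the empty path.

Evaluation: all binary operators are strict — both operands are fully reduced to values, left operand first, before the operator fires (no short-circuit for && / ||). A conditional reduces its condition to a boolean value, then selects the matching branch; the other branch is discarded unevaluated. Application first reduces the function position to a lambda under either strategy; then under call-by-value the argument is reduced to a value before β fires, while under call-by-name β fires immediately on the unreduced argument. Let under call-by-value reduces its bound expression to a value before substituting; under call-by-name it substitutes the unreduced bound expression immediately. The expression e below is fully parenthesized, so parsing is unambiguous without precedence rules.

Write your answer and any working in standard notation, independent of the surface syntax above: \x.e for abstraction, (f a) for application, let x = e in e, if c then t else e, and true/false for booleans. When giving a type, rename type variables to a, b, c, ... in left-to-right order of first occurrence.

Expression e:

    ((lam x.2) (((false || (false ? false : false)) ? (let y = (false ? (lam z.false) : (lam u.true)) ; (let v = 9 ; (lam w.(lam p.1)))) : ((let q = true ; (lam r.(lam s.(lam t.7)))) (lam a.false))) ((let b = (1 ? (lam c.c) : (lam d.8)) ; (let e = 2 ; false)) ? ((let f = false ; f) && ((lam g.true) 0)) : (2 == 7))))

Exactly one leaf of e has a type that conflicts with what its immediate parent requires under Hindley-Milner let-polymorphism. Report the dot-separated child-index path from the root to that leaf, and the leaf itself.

Derivation:
\x._ : a -> Int
  unify Bool ~ Bool
  unify Bool ~ Bool
  unify Bool ~ Bool
  unify Bool ~ Bool
  unify Bool ~ Bool
  unify Bool ~ Bool
\z._ : b -> Bool
\u._ : c -> Bool
  unify b -> Bool ~ c -> Bool
  unify b ~ c
  unify Bool ~ Bool
let y : forall. c -> Bool
let v : Int
\p._ : e -> Int
\w._ : d -> e -> Int
let q : Bool
\t._ : h -> Int
\s._ : g -> h -> Int
\r._ : f -> g -> h -> Int
\a._ : i -> Bool
  unify f -> g -> h -> Int ~ (i -> Bool) -> j
  unify f ~ i -> Bool
  unify g -> h -> Int ~ j
_ _ : g -> h -> Int
  unify d -> e -> Int ~ g -> h -> Int
  unify d ~ g
  unify e -> Int ~ h -> Int
  unify e ~ h
  unify Int ~ Int
  unify Int ~ Bool
  FAIL: mismatch Int ~ Bool

Answer: 1.1.0.0.0 : 1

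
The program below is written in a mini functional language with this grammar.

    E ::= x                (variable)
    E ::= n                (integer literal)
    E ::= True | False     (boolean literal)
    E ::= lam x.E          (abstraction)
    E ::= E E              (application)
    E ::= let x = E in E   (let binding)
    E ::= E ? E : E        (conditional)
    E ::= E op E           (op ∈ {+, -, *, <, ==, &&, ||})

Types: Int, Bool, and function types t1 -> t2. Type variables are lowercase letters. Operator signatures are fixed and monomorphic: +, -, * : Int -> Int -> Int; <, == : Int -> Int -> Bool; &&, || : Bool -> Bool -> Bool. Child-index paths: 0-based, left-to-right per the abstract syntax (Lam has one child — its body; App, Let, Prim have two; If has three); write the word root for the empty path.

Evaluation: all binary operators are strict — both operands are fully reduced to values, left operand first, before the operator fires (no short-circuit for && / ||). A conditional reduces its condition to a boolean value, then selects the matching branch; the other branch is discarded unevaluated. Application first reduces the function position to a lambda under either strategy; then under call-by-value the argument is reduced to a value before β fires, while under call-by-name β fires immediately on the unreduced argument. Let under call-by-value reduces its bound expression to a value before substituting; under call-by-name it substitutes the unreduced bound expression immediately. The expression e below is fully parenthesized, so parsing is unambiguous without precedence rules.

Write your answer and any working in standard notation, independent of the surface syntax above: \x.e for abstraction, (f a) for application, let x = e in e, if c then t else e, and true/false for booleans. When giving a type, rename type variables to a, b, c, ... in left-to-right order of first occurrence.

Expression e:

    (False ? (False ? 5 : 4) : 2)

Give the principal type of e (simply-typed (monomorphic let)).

Trace:
  unify Bool ~ Bool
  unify Bool ~ Bool
  unify Int ~ Int
  unify Int ~ Int

Answer: Int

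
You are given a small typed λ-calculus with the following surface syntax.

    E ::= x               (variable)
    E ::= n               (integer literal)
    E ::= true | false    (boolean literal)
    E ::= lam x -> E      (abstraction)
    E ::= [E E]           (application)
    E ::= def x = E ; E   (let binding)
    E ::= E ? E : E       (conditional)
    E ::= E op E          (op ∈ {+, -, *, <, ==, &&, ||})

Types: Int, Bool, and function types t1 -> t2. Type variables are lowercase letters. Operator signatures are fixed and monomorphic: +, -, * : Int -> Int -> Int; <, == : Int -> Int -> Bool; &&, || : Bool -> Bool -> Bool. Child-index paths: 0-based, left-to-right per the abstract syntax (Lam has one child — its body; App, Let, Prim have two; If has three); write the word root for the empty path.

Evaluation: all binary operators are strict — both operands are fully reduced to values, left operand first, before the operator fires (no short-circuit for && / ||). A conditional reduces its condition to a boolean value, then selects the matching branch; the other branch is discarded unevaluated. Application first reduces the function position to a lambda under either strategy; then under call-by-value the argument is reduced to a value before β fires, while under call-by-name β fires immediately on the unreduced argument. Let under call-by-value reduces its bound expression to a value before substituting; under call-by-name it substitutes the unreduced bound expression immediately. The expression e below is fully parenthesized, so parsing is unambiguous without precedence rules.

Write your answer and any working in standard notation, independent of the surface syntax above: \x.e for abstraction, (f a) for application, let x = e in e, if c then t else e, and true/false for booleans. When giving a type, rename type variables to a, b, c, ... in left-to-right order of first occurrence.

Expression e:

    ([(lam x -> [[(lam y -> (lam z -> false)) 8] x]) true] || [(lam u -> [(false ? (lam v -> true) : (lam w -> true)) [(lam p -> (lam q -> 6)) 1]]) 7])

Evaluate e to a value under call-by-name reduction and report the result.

Answer: true

Derivation:
step 0: (((\x.(((\y.(\z.false)) 8) x)) true) || ((\u.((if false then (\v.true) else (\w.true)) ((\p.(\q.6)) 1))) 7))
step 1: [beta@0] ((((\y.(\z.false)) 8) true) || ((\u.((if false then (\v.true) else (\w.true)) ((\p.(\q.6)) 1))) 7))
step 2: [beta@0.0] (((\z.false) true) || ((\u.((if false then (\v.true) else (\w.true)) ((\p.(\q.6)) 1))) 7))
step 3: [beta@0] (false || ((\u.((if false then (\v.true) else (\w.true)) ((\p.(\q.6)) 1))) 7))
step 4: [beta@1] (false || ((if false then (\v.true) else (\w.true)) ((\p.(\q.6)) 1)))
step 5: [if@1.0] (false || ((\w.true) ((\p.(\q.6)) 1)))
step 6: [beta@1] (false || true)
step 7: [delta@root] true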